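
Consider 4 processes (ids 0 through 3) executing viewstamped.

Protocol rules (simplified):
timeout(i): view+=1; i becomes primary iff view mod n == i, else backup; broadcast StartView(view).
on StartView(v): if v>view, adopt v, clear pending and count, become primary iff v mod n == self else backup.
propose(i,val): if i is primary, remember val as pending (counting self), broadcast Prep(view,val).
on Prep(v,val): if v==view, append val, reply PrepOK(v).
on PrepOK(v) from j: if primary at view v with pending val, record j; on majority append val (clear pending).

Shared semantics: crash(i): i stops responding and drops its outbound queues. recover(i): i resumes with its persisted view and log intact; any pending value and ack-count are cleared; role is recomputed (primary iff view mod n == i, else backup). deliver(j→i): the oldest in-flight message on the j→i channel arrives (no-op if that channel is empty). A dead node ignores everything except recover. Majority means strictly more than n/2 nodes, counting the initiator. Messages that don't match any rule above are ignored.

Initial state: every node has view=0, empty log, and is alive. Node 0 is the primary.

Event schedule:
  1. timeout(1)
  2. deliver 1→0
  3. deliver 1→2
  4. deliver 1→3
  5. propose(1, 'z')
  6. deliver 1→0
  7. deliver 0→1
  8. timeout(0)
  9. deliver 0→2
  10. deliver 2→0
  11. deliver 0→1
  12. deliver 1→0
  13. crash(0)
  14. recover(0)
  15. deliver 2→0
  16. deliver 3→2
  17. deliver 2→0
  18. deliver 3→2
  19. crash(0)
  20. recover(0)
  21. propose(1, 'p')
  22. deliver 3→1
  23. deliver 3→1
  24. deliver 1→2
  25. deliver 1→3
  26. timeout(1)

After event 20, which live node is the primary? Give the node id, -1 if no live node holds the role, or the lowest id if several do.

2

e1 timeout(1): 1[prim,v=1,-]
e2 deliver 1→0: 0[back,v=1,-]
e3 deliver 1→2: 2[back,v=1,-]
e4 deliver 1→3: 3[back,v=1,-]
e5 propose(1,'z'): ·
e6 deliver 1→0: 0[back,v=1,z]
e7 deliver 0→1: ·
e8 timeout(0): 0[back,v=2,z]
e9 deliver 0→2: 2[prim,v=2,-]
e10 deliver 2→0: ·
e11 deliver 0→1: 1[back,v=2,-]
e12 deliver 1→0: ·
e13 crash(0): 0[✗back,v=2,z]
e14 recover(0): 0[back,v=2,z]
e15 deliver 2→0: ·
e16 deliver 3→2: ·
e17 deliver 2→0: ·
e18 deliver 3→2: ·
e19 crash(0): 0[✗back,v=2,z]
e20 recover(0): 0[back,v=2,z]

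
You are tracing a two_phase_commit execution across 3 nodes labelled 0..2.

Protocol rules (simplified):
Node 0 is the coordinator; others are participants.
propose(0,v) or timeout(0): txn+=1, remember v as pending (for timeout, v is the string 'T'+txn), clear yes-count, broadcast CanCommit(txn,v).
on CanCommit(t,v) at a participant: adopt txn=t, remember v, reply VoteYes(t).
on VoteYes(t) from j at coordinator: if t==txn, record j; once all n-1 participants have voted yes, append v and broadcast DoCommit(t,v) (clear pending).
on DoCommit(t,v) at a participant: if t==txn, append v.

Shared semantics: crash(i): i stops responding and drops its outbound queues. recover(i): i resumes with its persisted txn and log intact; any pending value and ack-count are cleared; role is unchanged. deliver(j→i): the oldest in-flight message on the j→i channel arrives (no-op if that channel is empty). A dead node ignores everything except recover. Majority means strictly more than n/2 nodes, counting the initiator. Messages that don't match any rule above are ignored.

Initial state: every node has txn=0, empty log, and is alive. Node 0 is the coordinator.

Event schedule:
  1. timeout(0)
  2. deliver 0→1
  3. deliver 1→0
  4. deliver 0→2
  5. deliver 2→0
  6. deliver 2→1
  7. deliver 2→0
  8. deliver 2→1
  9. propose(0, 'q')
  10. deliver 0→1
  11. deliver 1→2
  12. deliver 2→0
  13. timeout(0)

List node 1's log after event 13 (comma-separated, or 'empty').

T1

step 1 timeout(0): 0={coor,t=1,log=-}
step 2 deliver 0→1: 1={part,t=1,log=-}
step 3 deliver 1→0: —
step 4 deliver 0→2: 2={part,t=1,log=-}
step 5 deliver 2→0: 0={coor,t=1,log=T1}
step 6 deliver 2→1: —
step 7 deliver 2→0: —
step 8 deliver 2→1: —
step 9 propose(0,'q'): 0={coor,t=2,log=T1}
step 10 deliver 0→1: 1={part,t=1,log=T1}
step 11 deliver 1→2: —
step 12 deliver 2→0: —
step 13 timeout(0): 0={coor,t=3,log=T1}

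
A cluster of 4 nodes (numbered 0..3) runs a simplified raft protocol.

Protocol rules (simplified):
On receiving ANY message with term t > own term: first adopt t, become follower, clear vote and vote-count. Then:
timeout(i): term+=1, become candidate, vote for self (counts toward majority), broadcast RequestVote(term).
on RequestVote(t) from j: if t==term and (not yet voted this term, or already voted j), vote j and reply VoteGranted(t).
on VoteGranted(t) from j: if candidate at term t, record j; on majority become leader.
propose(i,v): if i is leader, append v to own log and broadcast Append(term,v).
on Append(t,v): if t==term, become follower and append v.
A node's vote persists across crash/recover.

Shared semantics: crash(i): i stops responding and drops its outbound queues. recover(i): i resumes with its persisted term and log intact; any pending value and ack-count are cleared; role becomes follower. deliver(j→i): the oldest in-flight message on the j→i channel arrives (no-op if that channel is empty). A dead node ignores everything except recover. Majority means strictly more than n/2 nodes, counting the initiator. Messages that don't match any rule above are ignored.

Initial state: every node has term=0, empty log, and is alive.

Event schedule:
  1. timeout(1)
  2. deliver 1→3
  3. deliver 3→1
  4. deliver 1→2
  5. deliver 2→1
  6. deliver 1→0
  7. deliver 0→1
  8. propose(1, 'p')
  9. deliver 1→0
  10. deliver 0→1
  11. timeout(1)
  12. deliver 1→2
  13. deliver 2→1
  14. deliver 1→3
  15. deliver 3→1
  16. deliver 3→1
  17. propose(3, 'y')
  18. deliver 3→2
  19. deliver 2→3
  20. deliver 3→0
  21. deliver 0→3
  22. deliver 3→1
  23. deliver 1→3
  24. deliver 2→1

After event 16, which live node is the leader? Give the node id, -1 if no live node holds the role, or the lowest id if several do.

-1

1. timeout(1):  <1:cand t1 ->
2. deliver 1→3:  <3:foll t1 ->
3. deliver 3→1:  nop
4. deliver 1→2:  <2:foll t1 ->
5. deliver 2→1:  <1:lead t1 ->
6. deliver 1→0:  <0:foll t1 ->
7. deliver 0→1:  nop
8. propose(1,'p'):  <1:lead t1 p>
9. deliver 1→0:  <0:foll t1 p>
10. deliver 0→1:  nop
11. timeout(1):  <1:cand t2 p>
12. deliver 1→2:  <2:foll t1 p>
13. deliver 2→1:  nop
14. deliver 1→3:  <3:foll t1 p>
15. deliver 3→1:  nop
16. deliver 3→1:  nop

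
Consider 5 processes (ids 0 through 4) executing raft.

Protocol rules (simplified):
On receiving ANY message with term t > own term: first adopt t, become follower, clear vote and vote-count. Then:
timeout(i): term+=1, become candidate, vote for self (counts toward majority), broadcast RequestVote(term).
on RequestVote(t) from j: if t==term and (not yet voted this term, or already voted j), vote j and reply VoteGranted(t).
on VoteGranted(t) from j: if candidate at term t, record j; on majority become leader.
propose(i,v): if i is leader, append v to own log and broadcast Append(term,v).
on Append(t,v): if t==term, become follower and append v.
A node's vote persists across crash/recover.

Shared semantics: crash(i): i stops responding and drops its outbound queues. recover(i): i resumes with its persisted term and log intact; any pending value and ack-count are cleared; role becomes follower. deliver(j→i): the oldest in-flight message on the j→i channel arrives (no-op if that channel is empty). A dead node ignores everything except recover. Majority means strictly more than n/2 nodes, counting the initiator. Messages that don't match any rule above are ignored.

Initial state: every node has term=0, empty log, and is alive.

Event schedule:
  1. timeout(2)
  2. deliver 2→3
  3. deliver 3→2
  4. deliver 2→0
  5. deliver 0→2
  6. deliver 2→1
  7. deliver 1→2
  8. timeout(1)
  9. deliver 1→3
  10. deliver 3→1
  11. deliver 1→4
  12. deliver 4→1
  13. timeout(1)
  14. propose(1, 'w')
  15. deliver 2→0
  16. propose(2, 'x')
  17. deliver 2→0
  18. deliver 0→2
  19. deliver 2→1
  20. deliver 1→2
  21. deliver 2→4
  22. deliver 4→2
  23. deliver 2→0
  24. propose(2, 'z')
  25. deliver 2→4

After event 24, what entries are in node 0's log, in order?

[1] timeout(2) → N2(cand t1 [-])
[2] deliver 2→3 → N3(foll t1 [-])
[3] deliver 3→2 → ∅
[4] deliver 2→0 → N0(foll t1 [-])
[5] deliver 0→2 → N2(lead t1 [-])
[6] deliver 2→1 → N1(foll t1 [-])
[7] deliver 1→2 → ∅
[8] timeout(1) → N1(cand t2 [-])
[9] deliver 1→3 → N3(foll t2 [-])
[10] deliver 3→1 → ∅
[11] deliver 1→4 → N4(foll t2 [-])
[12] deliver 4→1 → N1(lead t2 [-])
[13] timeout(1) → N1(cand t3 [-])
[14] propose(1,'w') → ∅
[15] deliver 2→0 → ∅
[16] propose(2,'x') → N2(lead t1 [x])
[17] deliver 2→0 → N0(foll t1 [x])
[18] deliver 0→2 → ∅
[19] deliver 2→1 → ∅
[20] deliver 1→2 → N2(foll t2 [x])
[21] deliver 2→4 → ∅
[22] deliver 4→2 → ∅
[23] deliver 2→0 → ∅
[24] propose(2,'z') → ∅

x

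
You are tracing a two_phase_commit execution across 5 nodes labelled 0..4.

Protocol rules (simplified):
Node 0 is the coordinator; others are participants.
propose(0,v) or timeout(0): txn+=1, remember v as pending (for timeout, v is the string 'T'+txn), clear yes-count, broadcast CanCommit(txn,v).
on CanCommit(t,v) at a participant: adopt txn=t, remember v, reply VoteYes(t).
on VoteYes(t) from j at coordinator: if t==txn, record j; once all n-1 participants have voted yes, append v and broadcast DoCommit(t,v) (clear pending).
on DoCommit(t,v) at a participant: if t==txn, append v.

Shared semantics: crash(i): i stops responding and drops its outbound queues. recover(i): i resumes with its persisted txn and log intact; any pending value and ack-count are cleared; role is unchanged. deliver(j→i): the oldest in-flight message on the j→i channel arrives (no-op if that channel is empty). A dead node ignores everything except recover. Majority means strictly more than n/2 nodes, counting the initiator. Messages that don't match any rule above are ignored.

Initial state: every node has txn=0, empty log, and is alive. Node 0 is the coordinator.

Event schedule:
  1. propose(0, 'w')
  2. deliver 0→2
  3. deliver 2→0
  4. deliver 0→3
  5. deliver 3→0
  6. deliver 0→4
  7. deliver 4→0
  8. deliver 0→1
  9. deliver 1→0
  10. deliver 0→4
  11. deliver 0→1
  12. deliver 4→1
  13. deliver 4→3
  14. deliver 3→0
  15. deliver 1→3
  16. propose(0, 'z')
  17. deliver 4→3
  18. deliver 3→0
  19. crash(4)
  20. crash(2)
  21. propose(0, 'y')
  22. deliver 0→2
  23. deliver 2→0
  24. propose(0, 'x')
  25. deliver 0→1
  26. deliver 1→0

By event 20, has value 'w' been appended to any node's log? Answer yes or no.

step 1 propose(0,'w'): 0={coor,t=1,log=-}
step 2 deliver 0→2: 2={part,t=1,log=-}
step 3 deliver 2→0: —
step 4 deliver 0→3: 3={part,t=1,log=-}
step 5 deliver 3→0: —
step 6 deliver 0→4: 4={part,t=1,log=-}
step 7 deliver 4→0: —
step 8 deliver 0→1: 1={part,t=1,log=-}
step 9 deliver 1→0: 0={coor,t=1,log=w}
step 10 deliver 0→4: 4={part,t=1,log=w}
step 11 deliver 0→1: 1={part,t=1,log=w}
step 12 deliver 4→1: —
step 13 deliver 4→3: —
step 14 deliver 3→0: —
step 15 deliver 1→3: —
step 16 propose(0,'z'): 0={coor,t=2,log=w}
step 17 deliver 4→3: —
step 18 deliver 3→0: —
step 19 crash(4): 4={✗part,t=1,log=w}
step 20 crash(2): 2={✗part,t=1,log=-}

yes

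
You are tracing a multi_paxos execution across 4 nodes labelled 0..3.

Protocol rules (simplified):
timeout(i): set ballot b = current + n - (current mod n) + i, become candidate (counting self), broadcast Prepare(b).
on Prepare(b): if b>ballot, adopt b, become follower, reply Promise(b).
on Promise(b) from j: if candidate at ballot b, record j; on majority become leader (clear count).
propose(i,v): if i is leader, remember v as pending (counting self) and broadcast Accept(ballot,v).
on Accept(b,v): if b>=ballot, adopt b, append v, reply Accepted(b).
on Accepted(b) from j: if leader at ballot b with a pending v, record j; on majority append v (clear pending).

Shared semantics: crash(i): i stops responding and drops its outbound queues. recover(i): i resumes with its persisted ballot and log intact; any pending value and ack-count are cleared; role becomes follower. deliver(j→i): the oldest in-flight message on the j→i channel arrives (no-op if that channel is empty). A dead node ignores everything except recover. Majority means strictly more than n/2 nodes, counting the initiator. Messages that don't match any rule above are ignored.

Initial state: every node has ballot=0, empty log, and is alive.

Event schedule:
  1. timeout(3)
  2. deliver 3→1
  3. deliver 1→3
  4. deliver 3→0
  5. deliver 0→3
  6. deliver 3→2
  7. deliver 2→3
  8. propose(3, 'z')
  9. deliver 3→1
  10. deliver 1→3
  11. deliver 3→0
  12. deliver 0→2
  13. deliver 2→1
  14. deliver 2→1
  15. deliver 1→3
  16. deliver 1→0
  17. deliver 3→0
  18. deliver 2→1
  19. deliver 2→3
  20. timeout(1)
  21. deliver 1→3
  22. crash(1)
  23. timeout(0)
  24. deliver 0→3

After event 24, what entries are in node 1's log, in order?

z

[1] timeout(3) → N3(cand b7 [-])
[2] deliver 3→1 → N1(foll b7 [-])
[3] deliver 1→3 → ∅
[4] deliver 3→0 → N0(foll b7 [-])
[5] deliver 0→3 → N3(lead b7 [-])
[6] deliver 3→2 → N2(foll b7 [-])
[7] deliver 2→3 → ∅
[8] propose(3,'z') → ∅
[9] deliver 3→1 → N1(foll b7 [z])
[10] deliver 1→3 → ∅
[11] deliver 3→0 → N0(foll b7 [z])
[12] deliver 0→2 → ∅
[13] deliver 2→1 → ∅
[14] deliver 2→1 → ∅
[15] deliver 1→3 → ∅
[16] deliver 1→0 → ∅
[17] deliver 3→0 → ∅
[18] deliver 2→1 → ∅
[19] deliver 2→3 → ∅
[20] timeout(1) → N1(cand b9 [z])
[21] deliver 1→3 → N3(foll b9 [-])
[22] crash(1) → N1(✗cand b9 [z])
[23] timeout(0) → N0(cand b8 [z])
[24] deliver 0→3 → ∅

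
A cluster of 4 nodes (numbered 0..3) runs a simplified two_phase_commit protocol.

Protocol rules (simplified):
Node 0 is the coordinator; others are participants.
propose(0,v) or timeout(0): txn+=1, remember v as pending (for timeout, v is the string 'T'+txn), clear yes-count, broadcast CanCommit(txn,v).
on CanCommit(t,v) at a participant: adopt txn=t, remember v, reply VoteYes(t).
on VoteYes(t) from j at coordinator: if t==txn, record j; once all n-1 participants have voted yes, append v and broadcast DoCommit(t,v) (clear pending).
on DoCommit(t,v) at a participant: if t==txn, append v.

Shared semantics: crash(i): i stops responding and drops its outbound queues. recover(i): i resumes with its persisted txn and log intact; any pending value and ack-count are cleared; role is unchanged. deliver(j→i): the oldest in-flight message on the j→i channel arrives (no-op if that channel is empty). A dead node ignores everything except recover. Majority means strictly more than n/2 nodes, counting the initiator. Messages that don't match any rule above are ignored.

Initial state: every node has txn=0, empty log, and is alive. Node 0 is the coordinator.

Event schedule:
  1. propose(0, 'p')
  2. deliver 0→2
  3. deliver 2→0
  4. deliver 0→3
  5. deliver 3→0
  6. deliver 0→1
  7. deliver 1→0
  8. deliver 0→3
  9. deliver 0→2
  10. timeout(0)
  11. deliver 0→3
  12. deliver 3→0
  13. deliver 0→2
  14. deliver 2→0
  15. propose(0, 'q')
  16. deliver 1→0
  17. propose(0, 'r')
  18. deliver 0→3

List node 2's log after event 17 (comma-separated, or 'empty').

p

1. propose(0,'p'):  <0:coor t1 ->
2. deliver 0→2:  <2:part t1 ->
3. deliver 2→0:  nop
4. deliver 0→3:  <3:part t1 ->
5. deliver 3→0:  nop
6. deliver 0→1:  <1:part t1 ->
7. deliver 1→0:  <0:coor t1 p>
8. deliver 0→3:  <3:part t1 p>
9. deliver 0→2:  <2:part t1 p>
10. timeout(0):  <0:coor t2 p>
11. deliver 0→3:  <3:part t2 p>
12. deliver 3→0:  nop
13. deliver 0→2:  <2:part t2 p>
14. deliver 2→0:  nop
15. propose(0,'q'):  <0:coor t3 p>
16. deliver 1→0:  nop
17. propose(0,'r'):  <0:coor t4 p>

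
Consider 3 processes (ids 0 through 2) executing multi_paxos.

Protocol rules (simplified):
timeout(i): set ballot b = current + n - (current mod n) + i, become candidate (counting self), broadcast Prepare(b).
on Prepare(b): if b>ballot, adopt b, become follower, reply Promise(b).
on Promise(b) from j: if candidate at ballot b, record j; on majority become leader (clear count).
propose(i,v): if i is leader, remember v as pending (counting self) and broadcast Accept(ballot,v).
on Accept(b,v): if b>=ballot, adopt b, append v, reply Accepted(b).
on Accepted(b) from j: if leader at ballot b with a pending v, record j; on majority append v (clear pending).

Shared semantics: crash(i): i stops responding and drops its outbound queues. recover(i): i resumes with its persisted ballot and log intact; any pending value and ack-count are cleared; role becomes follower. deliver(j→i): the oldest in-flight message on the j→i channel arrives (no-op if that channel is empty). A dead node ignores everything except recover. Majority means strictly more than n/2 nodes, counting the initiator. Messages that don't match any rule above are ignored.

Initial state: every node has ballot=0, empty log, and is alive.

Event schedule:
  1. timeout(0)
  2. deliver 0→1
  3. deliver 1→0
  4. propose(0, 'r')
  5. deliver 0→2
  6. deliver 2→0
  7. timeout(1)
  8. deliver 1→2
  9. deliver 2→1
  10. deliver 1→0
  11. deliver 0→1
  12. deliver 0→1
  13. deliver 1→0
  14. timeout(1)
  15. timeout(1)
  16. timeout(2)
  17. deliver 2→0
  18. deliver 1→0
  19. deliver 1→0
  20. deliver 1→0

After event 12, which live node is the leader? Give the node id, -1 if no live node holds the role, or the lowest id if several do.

[1] timeout(0) → N0(cand b3 [-])
[2] deliver 0→1 → N1(foll b3 [-])
[3] deliver 1→0 → N0(lead b3 [-])
[4] propose(0,'r') → ∅
[5] deliver 0→2 → N2(foll b3 [-])
[6] deliver 2→0 → ∅
[7] timeout(1) → N1(cand b7 [-])
[8] deliver 1→2 → N2(foll b7 [-])
[9] deliver 2→1 → N1(lead b7 [-])
[10] deliver 1→0 → N0(foll b7 [-])
[11] deliver 0→1 → ∅
[12] deliver 0→1 → ∅

1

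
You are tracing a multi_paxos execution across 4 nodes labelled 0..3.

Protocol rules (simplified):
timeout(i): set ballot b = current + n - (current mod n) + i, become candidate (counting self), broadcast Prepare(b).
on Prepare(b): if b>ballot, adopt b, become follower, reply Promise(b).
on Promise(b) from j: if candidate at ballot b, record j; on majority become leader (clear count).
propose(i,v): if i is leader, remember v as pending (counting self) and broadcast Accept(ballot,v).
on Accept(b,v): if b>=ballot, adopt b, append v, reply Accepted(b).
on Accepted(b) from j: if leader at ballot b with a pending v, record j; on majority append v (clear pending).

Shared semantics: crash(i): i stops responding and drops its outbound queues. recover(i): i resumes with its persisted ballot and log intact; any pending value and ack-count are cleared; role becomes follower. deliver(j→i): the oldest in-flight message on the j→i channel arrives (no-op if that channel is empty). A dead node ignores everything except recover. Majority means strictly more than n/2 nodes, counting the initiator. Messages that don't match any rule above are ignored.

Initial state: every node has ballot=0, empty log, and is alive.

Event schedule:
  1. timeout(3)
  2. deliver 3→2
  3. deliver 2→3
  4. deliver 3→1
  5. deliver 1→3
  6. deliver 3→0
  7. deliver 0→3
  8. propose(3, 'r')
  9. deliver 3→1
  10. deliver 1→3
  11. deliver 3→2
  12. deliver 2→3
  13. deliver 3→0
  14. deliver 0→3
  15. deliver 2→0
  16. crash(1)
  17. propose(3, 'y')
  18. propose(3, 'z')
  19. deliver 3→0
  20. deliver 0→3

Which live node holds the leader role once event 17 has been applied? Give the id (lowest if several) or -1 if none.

3

e1 timeout(3): 3[cand,b=7,-]
e2 deliver 3→2: 2[foll,b=7,-]
e3 deliver 2→3: ·
e4 deliver 3→1: 1[foll,b=7,-]
e5 deliver 1→3: 3[lead,b=7,-]
e6 deliver 3→0: 0[foll,b=7,-]
e7 deliver 0→3: ·
e8 propose(3,'r'): ·
e9 deliver 3→1: 1[foll,b=7,r]
e10 deliver 1→3: ·
e11 deliver 3→2: 2[foll,b=7,r]
e12 deliver 2→3: 3[lead,b=7,r]
e13 deliver 3→0: 0[foll,b=7,r]
e14 deliver 0→3: ·
e15 deliver 2→0: ·
e16 crash(1): 1[✗foll,b=7,r]
e17 propose(3,'y'): ·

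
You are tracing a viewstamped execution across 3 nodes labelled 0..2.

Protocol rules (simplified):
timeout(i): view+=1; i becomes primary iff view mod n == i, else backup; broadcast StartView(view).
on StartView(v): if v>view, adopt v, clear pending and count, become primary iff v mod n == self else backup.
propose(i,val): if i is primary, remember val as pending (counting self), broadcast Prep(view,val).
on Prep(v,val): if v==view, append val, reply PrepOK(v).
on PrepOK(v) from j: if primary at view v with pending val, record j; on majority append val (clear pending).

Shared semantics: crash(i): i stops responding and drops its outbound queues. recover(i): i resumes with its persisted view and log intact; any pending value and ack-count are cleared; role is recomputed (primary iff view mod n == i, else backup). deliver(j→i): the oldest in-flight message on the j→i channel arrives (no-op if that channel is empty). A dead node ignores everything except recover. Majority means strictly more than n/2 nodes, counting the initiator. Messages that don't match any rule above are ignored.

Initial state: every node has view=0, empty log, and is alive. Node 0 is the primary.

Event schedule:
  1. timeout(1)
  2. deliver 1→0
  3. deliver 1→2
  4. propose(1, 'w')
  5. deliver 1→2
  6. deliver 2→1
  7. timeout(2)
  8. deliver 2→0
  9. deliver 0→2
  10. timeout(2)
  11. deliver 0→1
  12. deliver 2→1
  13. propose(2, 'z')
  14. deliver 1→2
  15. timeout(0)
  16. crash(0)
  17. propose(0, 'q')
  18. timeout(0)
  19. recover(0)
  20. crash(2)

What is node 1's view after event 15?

e1 timeout(1): 1[prim,v=1,-]
e2 deliver 1→0: 0[back,v=1,-]
e3 deliver 1→2: 2[back,v=1,-]
e4 propose(1,'w'): ·
e5 deliver 1→2: 2[back,v=1,w]
e6 deliver 2→1: 1[prim,v=1,w]
e7 timeout(2): 2[prim,v=2,w]
e8 deliver 2→0: 0[back,v=2,-]
e9 deliver 0→2: ·
e10 timeout(2): 2[back,v=3,w]
e11 deliver 0→1: ·
e12 deliver 2→1: 1[back,v=2,w]
e13 propose(2,'z'): ·
e14 deliver 1→2: ·
e15 timeout(0): 0[prim,v=3,-]

2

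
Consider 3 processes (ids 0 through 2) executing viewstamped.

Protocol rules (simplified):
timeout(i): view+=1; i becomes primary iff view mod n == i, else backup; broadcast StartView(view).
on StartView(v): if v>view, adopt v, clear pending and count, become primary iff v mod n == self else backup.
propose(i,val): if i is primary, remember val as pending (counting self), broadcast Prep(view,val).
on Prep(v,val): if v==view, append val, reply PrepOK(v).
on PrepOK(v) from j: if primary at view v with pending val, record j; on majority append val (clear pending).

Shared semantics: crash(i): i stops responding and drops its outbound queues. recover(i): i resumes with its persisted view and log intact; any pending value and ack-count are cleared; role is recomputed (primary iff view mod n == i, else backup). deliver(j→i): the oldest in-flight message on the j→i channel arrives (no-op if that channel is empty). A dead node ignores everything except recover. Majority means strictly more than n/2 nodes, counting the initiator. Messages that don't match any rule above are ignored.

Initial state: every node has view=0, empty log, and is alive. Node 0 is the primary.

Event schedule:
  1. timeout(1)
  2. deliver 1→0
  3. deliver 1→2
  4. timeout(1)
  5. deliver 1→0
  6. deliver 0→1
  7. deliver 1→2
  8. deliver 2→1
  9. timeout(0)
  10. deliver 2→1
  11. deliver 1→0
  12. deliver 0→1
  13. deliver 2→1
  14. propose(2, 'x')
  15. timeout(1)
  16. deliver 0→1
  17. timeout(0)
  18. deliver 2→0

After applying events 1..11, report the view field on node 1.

e1 timeout(1): 1[prim,v=1,-]
e2 deliver 1→0: 0[back,v=1,-]
e3 deliver 1→2: 2[back,v=1,-]
e4 timeout(1): 1[back,v=2,-]
e5 deliver 1→0: 0[back,v=2,-]
e6 deliver 0→1: ·
e7 deliver 1→2: 2[prim,v=2,-]
e8 deliver 2→1: ·
e9 timeout(0): 0[prim,v=3,-]
e10 deliver 2→1: ·
e11 deliver 1→0: ·

2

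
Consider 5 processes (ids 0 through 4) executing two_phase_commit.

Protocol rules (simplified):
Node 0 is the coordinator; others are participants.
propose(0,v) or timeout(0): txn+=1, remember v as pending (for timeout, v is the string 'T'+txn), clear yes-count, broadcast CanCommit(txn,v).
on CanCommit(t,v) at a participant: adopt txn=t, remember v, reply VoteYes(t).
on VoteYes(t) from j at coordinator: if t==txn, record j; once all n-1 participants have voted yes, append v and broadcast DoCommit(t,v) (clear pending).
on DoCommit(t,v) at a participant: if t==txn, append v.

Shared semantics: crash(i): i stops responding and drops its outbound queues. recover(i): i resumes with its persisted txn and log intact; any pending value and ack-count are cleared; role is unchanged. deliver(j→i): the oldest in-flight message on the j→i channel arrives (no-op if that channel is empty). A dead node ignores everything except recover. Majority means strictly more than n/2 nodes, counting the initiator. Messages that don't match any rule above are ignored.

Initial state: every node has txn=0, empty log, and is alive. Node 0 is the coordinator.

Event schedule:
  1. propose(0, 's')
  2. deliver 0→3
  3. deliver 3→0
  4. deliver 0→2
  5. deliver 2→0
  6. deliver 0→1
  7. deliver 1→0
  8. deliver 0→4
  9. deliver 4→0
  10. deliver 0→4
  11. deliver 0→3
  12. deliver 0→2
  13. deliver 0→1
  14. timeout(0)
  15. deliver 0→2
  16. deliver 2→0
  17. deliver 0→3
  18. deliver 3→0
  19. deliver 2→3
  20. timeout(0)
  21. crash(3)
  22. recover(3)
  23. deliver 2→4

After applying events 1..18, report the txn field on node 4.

1

after 1 — propose(0,'s'): n0:coor/t1/[-]
after 2 — deliver 0→3: n3:part/t1/[-]
after 3 — deliver 3→0: ·
after 4 — deliver 0→2: n2:part/t1/[-]
after 5 — deliver 2→0: ·
after 6 — deliver 0→1: n1:part/t1/[-]
after 7 — deliver 1→0: ·
after 8 — deliver 0→4: n4:part/t1/[-]
after 9 — deliver 4→0: n0:coor/t1/[s]
after 10 — deliver 0→4: n4:part/t1/[s]
after 11 — deliver 0→3: n3:part/t1/[s]
after 12 — deliver 0→2: n2:part/t1/[s]
after 13 — deliver 0→1: n1:part/t1/[s]
after 14 — timeout(0): n0:coor/t2/[s]
after 15 — deliver 0→2: n2:part/t2/[s]
after 16 — deliver 2→0: ·
after 17 — deliver 0→3: n3:part/t2/[s]
after 18 — deliver 3→0: ·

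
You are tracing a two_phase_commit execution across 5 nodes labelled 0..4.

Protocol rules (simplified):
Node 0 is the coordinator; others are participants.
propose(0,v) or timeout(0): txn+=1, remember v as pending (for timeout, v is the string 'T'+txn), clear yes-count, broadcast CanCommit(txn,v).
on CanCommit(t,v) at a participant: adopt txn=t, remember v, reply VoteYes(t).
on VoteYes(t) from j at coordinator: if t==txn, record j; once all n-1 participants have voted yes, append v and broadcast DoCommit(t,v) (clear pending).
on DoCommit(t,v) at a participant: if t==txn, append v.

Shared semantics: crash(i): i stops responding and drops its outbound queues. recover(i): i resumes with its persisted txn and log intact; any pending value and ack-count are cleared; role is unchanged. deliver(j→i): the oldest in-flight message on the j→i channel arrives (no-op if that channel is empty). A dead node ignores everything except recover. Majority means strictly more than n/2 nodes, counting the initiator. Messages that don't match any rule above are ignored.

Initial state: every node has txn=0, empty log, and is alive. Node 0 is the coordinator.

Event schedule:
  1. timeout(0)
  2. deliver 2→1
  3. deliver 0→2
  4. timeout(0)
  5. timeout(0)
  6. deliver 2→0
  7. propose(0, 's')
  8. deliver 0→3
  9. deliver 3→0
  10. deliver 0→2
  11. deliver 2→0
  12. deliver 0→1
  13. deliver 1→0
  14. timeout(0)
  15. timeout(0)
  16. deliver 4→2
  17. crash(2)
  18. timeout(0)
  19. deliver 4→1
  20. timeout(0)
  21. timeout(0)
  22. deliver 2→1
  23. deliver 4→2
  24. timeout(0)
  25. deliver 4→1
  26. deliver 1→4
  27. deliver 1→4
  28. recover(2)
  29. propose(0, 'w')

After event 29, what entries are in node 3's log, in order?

e1 timeout(0): 0[coor,t=1,-]
e2 deliver 2→1: ·
e3 deliver 0→2: 2[part,t=1,-]
e4 timeout(0): 0[coor,t=2,-]
e5 timeout(0): 0[coor,t=3,-]
e6 deliver 2→0: ·
e7 propose(0,'s'): 0[coor,t=4,-]
e8 deliver 0→3: 3[part,t=1,-]
e9 deliver 3→0: ·
e10 deliver 0→2: 2[part,t=2,-]
e11 deliver 2→0: ·
e12 deliver 0→1: 1[part,t=1,-]
e13 deliver 1→0: ·
e14 timeout(0): 0[coor,t=5,-]
e15 timeout(0): 0[coor,t=6,-]
e16 deliver 4→2: ·
e17 crash(2): 2[✗part,t=2,-]
e18 timeout(0): 0[coor,t=7,-]
e19 deliver 4→1: ·
e20 timeout(0): 0[coor,t=8,-]
e21 timeout(0): 0[coor,t=9,-]
e22 deliver 2→1: ·
e23 deliver 4→2: ·
e24 timeout(0): 0[coor,t=10,-]
e25 deliver 4→1: ·
e26 deliver 1→4: ·
e27 deliver 1→4: ·
e28 recover(2): 2[part,t=2,-]
e29 propose(0,'w'): 0[coor,t=11,-]

empty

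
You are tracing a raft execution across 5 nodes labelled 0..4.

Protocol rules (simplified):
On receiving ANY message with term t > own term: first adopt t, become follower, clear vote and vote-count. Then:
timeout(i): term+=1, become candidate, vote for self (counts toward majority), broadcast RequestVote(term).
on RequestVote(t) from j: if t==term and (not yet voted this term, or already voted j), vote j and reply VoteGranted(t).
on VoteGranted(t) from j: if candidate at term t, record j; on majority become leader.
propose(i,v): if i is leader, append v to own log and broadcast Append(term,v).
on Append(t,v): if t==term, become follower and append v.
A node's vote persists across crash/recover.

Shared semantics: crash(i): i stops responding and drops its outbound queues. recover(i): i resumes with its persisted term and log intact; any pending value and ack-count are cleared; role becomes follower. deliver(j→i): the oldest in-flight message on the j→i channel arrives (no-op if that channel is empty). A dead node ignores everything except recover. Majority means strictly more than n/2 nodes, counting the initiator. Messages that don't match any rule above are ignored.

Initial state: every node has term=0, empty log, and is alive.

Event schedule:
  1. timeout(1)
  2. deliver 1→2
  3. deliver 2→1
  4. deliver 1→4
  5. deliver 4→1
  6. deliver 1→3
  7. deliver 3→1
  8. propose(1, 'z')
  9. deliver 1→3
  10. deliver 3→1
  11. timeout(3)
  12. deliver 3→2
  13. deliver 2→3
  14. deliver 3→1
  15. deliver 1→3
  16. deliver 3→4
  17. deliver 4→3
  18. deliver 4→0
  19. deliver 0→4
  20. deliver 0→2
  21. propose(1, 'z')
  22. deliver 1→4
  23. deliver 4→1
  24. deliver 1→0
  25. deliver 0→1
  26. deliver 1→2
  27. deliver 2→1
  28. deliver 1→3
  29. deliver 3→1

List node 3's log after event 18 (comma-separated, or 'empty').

z

1. timeout(1):  <1:cand t1 ->
2. deliver 1→2:  <2:foll t1 ->
3. deliver 2→1:  nop
4. deliver 1→4:  <4:foll t1 ->
5. deliver 4→1:  <1:lead t1 ->
6. deliver 1→3:  <3:foll t1 ->
7. deliver 3→1:  nop
8. propose(1,'z'):  <1:lead t1 z>
9. deliver 1→3:  <3:foll t1 z>
10. deliver 3→1:  nop
11. timeout(3):  <3:cand t2 z>
12. deliver 3→2:  <2:foll t2 ->
13. deliver 2→3:  nop
14. deliver 3→1:  <1:foll t2 z>
15. deliver 1→3:  <3:lead t2 z>
16. deliver 3→4:  <4:foll t2 ->
17. deliver 4→3:  nop
18. deliver 4→0:  nop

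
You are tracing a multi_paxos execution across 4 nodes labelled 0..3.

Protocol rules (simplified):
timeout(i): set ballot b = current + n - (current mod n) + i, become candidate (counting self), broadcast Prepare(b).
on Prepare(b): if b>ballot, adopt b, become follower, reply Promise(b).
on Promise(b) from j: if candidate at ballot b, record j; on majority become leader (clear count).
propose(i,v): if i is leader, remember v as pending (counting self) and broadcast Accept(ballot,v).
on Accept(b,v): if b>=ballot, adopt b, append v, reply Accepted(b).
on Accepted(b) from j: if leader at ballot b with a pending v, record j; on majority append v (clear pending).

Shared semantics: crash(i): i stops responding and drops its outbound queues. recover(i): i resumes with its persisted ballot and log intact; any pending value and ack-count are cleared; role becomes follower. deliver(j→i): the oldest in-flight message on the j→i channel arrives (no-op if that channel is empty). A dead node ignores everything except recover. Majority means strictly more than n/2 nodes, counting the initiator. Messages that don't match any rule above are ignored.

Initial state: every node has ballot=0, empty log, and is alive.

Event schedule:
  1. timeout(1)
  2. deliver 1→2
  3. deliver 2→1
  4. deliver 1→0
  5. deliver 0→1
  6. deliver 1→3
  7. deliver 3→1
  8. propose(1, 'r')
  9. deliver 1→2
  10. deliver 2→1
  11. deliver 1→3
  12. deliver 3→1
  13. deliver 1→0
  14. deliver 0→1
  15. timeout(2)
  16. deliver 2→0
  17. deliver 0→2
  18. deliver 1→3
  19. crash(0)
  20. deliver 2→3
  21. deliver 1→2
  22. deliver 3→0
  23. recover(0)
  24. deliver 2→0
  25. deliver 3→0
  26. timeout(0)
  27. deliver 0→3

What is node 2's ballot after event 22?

10

after 1 — timeout(1): n1:cand/b5/[-]
after 2 — deliver 1→2: n2:foll/b5/[-]
after 3 — deliver 2→1: ·
after 4 — deliver 1→0: n0:foll/b5/[-]
after 5 — deliver 0→1: n1:lead/b5/[-]
after 6 — deliver 1→3: n3:foll/b5/[-]
after 7 — deliver 3→1: ·
after 8 — propose(1,'r'): ·
after 9 — deliver 1→2: n2:foll/b5/[r]
after 10 — deliver 2→1: ·
after 11 — deliver 1→3: n3:foll/b5/[r]
after 12 — deliver 3→1: n1:lead/b5/[r]
after 13 — deliver 1→0: n0:foll/b5/[r]
after 14 — deliver 0→1: ·
after 15 — timeout(2): n2:cand/b10/[r]
after 16 — deliver 2→0: n0:foll/b10/[r]
after 17 — deliver 0→2: ·
after 18 — deliver 1→3: ·
after 19 — crash(0): n0:✗foll/b10/[r]
after 20 — deliver 2→3: n3:foll/b10/[r]
after 21 — deliver 1→2: ·
after 22 — deliver 3→0: ·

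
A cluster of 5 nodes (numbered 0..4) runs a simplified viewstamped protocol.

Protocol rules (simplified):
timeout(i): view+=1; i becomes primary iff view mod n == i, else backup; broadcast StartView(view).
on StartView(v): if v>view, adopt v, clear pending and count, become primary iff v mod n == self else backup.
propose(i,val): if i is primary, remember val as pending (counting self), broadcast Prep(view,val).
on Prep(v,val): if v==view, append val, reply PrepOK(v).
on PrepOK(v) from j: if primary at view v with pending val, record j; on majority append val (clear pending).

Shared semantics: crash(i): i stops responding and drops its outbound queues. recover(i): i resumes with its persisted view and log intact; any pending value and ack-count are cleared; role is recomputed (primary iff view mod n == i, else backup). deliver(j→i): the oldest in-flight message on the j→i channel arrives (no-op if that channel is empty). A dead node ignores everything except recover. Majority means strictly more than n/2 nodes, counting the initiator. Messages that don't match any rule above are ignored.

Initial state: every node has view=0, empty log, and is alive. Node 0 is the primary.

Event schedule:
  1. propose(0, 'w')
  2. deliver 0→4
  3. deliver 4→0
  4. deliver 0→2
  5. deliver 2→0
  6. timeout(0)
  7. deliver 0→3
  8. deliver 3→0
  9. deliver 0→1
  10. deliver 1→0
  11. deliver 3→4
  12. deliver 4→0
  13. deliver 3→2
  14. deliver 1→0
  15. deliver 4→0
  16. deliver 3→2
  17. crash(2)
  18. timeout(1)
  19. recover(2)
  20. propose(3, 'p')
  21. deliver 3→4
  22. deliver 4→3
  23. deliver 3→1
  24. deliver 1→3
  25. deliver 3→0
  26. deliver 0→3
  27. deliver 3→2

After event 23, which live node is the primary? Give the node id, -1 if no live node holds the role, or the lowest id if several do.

after 1 — propose(0,'w'): ·
after 2 — deliver 0→4: n4:back/v0/[w]
after 3 — deliver 4→0: ·
after 4 — deliver 0→2: n2:back/v0/[w]
after 5 — deliver 2→0: n0:prim/v0/[w]
after 6 — timeout(0): n0:back/v1/[w]
after 7 — deliver 0→3: n3:back/v0/[w]
after 8 — deliver 3→0: ·
after 9 — deliver 0→1: n1:back/v0/[w]
after 10 — deliver 1→0: ·
after 11 — deliver 3→4: ·
after 12 — deliver 4→0: ·
after 13 — deliver 3→2: ·
after 14 — deliver 1→0: ·
after 15 — deliver 4→0: ·
after 16 — deliver 3→2: ·
after 17 — crash(2): n2:✗back/v0/[w]
after 18 — timeout(1): n1:prim/v1/[w]
after 19 — recover(2): n2:back/v0/[w]
after 20 — propose(3,'p'): ·
after 21 — deliver 3→4: ·
after 22 — deliver 4→3: ·
after 23 — deliver 3→1: ·

1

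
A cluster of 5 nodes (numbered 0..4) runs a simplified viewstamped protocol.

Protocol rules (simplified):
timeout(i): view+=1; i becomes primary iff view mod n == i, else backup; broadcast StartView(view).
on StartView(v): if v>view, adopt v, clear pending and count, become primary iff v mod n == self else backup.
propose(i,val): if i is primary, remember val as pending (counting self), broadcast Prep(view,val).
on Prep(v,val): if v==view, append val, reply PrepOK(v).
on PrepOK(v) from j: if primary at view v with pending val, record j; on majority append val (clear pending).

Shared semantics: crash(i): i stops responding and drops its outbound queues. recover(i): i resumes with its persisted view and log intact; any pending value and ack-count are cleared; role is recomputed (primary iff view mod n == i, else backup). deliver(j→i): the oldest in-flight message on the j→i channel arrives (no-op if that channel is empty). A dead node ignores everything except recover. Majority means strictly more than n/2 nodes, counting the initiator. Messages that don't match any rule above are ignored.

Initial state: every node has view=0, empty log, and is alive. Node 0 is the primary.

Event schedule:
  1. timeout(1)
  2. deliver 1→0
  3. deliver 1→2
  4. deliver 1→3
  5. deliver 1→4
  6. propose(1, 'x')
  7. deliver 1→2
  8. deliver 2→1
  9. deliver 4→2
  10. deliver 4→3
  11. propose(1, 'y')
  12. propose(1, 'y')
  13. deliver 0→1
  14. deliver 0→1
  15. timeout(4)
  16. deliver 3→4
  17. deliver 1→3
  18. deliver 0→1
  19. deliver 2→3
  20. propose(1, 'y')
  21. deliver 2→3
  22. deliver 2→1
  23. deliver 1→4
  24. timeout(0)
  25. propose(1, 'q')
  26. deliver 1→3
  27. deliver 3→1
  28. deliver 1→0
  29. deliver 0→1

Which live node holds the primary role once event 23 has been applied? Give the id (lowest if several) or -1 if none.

after 1 — timeout(1): n1:prim/v1/[-]
after 2 — deliver 1→0: n0:back/v1/[-]
after 3 — deliver 1→2: n2:back/v1/[-]
after 4 — deliver 1→3: n3:back/v1/[-]
after 5 — deliver 1→4: n4:back/v1/[-]
after 6 — propose(1,'x'): ·
after 7 — deliver 1→2: n2:back/v1/[x]
after 8 — deliver 2→1: ·
after 9 — deliver 4→2: ·
after 10 — deliver 4→3: ·
after 11 — propose(1,'y'): ·
after 12 — propose(1,'y'): ·
after 13 — deliver 0→1: ·
after 14 — deliver 0→1: ·
after 15 — timeout(4): n4:back/v2/[-]
after 16 — deliver 3→4: ·
after 17 — deliver 1→3: n3:back/v1/[x]
after 18 — deliver 0→1: ·
after 19 — deliver 2→3: ·
after 20 — propose(1,'y'): ·
after 21 — deliver 2→3: ·
after 22 — deliver 2→1: ·
after 23 — deliver 1→4: ·

1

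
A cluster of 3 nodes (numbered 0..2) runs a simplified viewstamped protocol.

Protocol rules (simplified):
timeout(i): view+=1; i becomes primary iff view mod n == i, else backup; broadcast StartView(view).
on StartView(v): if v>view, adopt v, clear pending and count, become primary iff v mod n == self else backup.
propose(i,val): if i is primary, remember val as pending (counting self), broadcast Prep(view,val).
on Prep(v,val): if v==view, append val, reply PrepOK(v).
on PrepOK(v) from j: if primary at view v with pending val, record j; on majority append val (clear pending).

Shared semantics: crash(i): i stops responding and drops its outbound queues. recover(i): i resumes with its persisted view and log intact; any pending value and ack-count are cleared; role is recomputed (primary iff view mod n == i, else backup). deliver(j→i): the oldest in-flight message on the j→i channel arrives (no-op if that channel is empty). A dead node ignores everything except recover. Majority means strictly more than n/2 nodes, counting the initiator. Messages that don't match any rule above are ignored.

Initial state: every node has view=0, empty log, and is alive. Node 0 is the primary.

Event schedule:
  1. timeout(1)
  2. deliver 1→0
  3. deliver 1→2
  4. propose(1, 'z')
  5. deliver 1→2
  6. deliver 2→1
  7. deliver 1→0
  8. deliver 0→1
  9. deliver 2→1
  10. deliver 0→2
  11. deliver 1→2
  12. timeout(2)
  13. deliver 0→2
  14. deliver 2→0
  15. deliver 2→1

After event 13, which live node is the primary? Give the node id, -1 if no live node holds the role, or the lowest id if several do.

1

after 1 — timeout(1): n1:prim/v1/[-]
after 2 — deliver 1→0: n0:back/v1/[-]
after 3 — deliver 1→2: n2:back/v1/[-]
after 4 — propose(1,'z'): ·
after 5 — deliver 1→2: n2:back/v1/[z]
after 6 — deliver 2→1: n1:prim/v1/[z]
after 7 — deliver 1→0: n0:back/v1/[z]
after 8 — deliver 0→1: ·
after 9 — deliver 2→1: ·
after 10 — deliver 0→2: ·
after 11 — deliver 1→2: ·
after 12 — timeout(2): n2:prim/v2/[z]
after 13 — deliver 0→2: ·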